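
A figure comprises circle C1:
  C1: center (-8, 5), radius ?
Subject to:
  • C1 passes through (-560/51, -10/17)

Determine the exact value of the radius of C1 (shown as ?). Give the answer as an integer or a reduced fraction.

1. [C1∋P]  r_C1² − 361/9 = 0  ⇒  r_C1 = 19/3 (r>0 drops 1)

19/3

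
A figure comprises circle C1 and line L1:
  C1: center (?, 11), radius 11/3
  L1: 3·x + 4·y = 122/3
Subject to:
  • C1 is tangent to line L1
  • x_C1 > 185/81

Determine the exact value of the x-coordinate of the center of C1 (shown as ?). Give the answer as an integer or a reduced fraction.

1. [C1‖L1]  x_C1² + (20/9)x_C1 − 325/9 = 0  ⇒  x_C1 = -65/9 or 5
2. given x_C1 > 185/81: keep 5

5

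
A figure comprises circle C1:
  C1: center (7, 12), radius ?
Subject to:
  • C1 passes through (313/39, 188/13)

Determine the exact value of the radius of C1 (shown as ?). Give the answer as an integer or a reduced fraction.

1. [C1∋P]  r_C1² − 64/9 = 0  ⇒  r_C1 = 8/3 (r>0 drops 1)

8/3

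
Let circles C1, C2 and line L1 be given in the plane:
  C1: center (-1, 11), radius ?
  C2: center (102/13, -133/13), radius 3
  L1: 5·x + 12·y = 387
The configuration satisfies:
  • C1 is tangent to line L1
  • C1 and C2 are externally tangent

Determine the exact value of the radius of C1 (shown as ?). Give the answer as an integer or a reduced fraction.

20

1. [C1‖L1]  r_C1² − 400 = 0  ⇒  r_C1 = 20 (r>0 drops 1)
2. [ext C1·C2]  r_C1² + 6r_C1 − 520 = 0  ⇒  r_C1 = 20 (r>0 drops 1)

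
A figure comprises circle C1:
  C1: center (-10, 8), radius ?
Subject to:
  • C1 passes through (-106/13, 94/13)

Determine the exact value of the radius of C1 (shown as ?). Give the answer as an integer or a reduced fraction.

1. [C1∋P]  r_C1² − 4 = 0  ⇒  r_C1 = 2 (r>0 drops 1)

2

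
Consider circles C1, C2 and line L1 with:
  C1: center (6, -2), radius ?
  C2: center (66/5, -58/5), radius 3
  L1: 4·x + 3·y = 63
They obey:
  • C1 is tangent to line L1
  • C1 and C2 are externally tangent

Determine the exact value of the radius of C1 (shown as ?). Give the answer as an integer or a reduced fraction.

1. [C1‖L1]  r_C1² − 81 = 0  ⇒  r_C1 = 9 (r>0 drops 1)
2. [ext C1·C2]  r_C1² + 6r_C1 − 135 = 0  ⇒  r_C1 = 9 (r>0 drops 1)

9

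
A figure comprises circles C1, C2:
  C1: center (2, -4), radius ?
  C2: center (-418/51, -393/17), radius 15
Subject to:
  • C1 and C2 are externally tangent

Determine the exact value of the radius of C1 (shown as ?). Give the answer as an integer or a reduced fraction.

20/3

1. [ext C1·C2]  r_C1² + 30r_C1 − 2200/9 = 0  ⇒  r_C1 = 20/3 (r>0 drops 1)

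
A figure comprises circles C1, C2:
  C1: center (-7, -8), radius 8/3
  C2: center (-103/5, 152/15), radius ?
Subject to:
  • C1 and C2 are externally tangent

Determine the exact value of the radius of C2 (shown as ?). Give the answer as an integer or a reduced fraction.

20

1. [ext C1·C2]  r_C2² + (16/3)r_C2 − 1520/3 = 0  ⇒  r_C2 = 20 (r>0 drops 1)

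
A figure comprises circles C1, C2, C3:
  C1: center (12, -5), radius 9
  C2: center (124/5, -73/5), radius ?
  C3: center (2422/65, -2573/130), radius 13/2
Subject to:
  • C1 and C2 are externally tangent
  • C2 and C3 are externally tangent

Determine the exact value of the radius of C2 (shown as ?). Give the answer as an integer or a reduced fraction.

1. [ext C1·C2]  r_C2² + 18r_C2 − 175 = 0  ⇒  r_C2 = 7 (r>0 drops 1)
2. [ext C2·C3]  r_C2² + 13r_C2 − 140 = 0  ⇒  r_C2 = 7 (r>0 drops 1)

7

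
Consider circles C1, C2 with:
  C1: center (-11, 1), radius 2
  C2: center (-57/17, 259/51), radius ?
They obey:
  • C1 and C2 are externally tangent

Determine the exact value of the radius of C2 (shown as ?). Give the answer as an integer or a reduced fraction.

20/3

1. [ext C1·C2]  r_C2² + 4r_C2 − 640/9 = 0  ⇒  r_C2 = 20/3 (r>0 drops 1)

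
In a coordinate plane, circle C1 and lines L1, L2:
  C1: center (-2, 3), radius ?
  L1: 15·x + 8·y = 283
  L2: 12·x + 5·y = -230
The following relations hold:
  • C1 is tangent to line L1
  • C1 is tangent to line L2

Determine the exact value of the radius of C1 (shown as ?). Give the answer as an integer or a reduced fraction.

17

1. [C1‖L1]  r_C1² − 289 = 0  ⇒  r_C1 = 17 (r>0 drops 1)
2. [C1‖L2]  r_C1² − 289 = 0  ⇒  r_C1 = 17 (r>0 drops 1)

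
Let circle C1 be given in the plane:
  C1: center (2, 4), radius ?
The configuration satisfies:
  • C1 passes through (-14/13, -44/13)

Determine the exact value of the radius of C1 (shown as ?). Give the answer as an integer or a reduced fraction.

1. [C1∋P]  r_C1² − 64 = 0  ⇒  r_C1 = 8 (r>0 drops 1)

8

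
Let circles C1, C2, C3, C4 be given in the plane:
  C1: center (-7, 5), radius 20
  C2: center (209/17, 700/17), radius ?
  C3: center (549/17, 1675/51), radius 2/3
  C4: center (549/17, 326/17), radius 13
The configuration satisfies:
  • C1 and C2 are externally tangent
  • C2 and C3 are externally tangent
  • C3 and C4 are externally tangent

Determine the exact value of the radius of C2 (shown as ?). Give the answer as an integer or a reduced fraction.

1. [ext C1·C2]  r_C2² + 40r_C2 − 1281 = 0  ⇒  r_C2 = 21 (r>0 drops 1)
2. [ext C2·C3]  r_C2² + (4/3)r_C2 − 469 = 0  ⇒  r_C2 = 21 (r>0 drops 1)

21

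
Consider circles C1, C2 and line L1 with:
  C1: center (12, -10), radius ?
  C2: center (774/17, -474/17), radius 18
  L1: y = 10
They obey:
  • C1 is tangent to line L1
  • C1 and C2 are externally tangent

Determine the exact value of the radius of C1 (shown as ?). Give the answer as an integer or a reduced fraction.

1. [C1‖L1]  r_C1² − 400 = 0  ⇒  r_C1 = 20 (r>0 drops 1)
2. [ext C1·C2]  r_C1² + 36r_C1 − 1120 = 0  ⇒  r_C1 = 20 (r>0 drops 1)

20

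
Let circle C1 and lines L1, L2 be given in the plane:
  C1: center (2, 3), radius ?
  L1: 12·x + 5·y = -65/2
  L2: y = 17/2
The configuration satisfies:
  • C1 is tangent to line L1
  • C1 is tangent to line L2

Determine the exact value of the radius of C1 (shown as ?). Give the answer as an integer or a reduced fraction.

11/2

1. [C1‖L1]  r_C1² − 121/4 = 0  ⇒  r_C1 = 11/2 (r>0 drops 1)
2. [C1‖L2]  r_C1² − 121/4 = 0  ⇒  r_C1 = 11/2 (r>0 drops 1)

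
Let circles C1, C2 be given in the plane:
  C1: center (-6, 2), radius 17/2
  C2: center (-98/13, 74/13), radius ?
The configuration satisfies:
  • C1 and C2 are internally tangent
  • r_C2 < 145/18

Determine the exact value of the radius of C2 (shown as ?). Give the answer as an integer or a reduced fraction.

9/2

1. [int C1,C2]  r_C2² − 17r_C2 + 225/4 = 0  ⇒  r_C2 = 9/2 or 25/2
2. given r_C2 < 145/18: keep 9/2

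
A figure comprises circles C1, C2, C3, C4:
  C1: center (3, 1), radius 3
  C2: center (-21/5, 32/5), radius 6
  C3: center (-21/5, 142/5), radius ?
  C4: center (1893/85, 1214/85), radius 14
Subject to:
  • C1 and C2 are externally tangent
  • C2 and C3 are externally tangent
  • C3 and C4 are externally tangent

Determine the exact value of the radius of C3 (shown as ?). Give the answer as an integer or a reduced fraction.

16

1. [ext C2·C3]  r_C3² + 12r_C3 − 448 = 0  ⇒  r_C3 = 16 (r>0 drops 1)
2. [ext C3·C4]  r_C3² + 28r_C3 − 704 = 0  ⇒  r_C3 = 16 (r>0 drops 1)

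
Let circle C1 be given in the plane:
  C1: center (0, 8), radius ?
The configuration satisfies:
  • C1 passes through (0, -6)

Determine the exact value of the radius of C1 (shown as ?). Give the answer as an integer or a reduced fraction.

14

1. [C1∋P]  r_C1² − 196 = 0  ⇒  r_C1 = 14 (r>0 drops 1)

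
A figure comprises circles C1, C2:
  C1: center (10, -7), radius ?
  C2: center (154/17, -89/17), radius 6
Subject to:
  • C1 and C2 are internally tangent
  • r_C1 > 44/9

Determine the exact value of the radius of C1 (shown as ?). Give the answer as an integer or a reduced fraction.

1. [int C1,C2]  r_C1² − 12r_C1 + 32 = 0  ⇒  r_C1 = 4 or 8
2. given r_C1 > 44/9: keep 8

8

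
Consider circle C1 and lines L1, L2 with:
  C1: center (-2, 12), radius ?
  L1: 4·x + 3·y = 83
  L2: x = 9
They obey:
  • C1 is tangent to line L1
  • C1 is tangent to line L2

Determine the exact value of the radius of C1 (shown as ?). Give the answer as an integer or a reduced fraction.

1. [C1‖L1]  r_C1² − 121 = 0  ⇒  r_C1 = 11 (r>0 drops 1)
2. [C1‖L2]  r_C1² − 121 = 0  ⇒  r_C1 = 11 (r>0 drops 1)

11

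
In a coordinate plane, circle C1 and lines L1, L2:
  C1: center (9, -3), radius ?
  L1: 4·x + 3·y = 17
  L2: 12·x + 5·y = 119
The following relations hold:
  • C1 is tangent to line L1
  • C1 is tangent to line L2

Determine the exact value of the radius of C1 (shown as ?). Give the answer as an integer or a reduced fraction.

2

1. [C1‖L1]  r_C1² − 4 = 0  ⇒  r_C1 = 2 (r>0 drops 1)
2. [C1‖L2]  r_C1² − 4 = 0  ⇒  r_C1 = 2 (r>0 drops 1)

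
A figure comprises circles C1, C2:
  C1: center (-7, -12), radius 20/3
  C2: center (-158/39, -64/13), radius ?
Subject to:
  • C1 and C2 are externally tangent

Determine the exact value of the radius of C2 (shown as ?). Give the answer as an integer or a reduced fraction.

1. [ext C1·C2]  r_C2² + (40/3)r_C2 − 43/3 = 0  ⇒  r_C2 = 1 (r>0 drops 1)

1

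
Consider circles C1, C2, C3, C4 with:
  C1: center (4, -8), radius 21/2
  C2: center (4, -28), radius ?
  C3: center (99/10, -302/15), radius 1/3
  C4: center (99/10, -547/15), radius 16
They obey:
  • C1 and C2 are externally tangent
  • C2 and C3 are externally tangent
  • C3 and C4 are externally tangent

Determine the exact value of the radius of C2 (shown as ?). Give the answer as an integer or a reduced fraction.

19/2

1. [ext C1·C2]  r_C2² + 21r_C2 − 1159/4 = 0  ⇒  r_C2 = 19/2 (r>0 drops 1)
2. [ext C2·C3]  r_C2² + (2/3)r_C2 − 1159/12 = 0  ⇒  r_C2 = 19/2 (r>0 drops 1)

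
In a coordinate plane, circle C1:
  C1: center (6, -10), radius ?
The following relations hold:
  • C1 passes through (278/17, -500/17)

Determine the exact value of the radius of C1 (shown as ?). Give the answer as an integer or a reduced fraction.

22

1. [C1∋P]  r_C1² − 484 = 0  ⇒  r_C1 = 22 (r>0 drops 1)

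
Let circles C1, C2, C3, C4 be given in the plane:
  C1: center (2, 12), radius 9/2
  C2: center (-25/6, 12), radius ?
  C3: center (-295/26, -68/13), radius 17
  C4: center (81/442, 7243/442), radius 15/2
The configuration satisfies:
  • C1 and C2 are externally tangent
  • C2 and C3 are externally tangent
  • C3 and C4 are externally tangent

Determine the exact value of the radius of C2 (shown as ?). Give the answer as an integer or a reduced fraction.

5/3

1. [ext C1·C2]  r_C2² + 9r_C2 − 160/9 = 0  ⇒  r_C2 = 5/3 (r>0 drops 1)
2. [ext C2·C3]  r_C2² + 34r_C2 − 535/9 = 0  ⇒  r_C2 = 5/3 (r>0 drops 1)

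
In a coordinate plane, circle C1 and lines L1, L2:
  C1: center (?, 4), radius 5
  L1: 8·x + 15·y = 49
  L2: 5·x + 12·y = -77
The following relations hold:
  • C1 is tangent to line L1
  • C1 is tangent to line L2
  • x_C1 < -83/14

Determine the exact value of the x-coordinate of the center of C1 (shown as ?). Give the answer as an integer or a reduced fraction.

-12

1. [C1‖L1]  x_C1² + (11/4)x_C1 − 111 = 0  ⇒  x_C1 = -12 or 37/4
2. [C1‖L2]  x_C1² + 50x_C1 + 456 = 0  ⇒  x_C1 = -38 or -12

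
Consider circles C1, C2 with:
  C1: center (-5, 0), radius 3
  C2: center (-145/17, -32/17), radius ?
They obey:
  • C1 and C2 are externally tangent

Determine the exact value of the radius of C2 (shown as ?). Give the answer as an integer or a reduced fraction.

1

1. [ext C1·C2]  r_C2² + 6r_C2 − 7 = 0  ⇒  r_C2 = 1 (r>0 drops 1)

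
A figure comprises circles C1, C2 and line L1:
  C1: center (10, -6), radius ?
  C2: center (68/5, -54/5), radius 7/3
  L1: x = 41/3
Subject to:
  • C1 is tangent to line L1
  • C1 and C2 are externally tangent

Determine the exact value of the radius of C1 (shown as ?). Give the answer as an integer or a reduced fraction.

1. [C1‖L1]  r_C1² − 121/9 = 0  ⇒  r_C1 = 11/3 (r>0 drops 1)
2. [ext C1·C2]  r_C1² + (14/3)r_C1 − 275/9 = 0  ⇒  r_C1 = 11/3 (r>0 drops 1)

11/3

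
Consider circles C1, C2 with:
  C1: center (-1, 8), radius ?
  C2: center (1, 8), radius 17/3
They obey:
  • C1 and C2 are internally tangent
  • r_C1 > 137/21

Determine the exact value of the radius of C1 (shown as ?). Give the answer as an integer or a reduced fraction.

23/3

1. [int C1,C2]  r_C1² − (34/3)r_C1 + 253/9 = 0  ⇒  r_C1 = 11/3 or 23/3
2. given r_C1 > 137/21: keep 23/3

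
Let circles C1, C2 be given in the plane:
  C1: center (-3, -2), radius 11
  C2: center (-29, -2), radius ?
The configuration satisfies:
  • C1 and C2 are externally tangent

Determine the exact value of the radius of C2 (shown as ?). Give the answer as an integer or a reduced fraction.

15

1. [ext C1·C2]  r_C2² + 22r_C2 − 555 = 0  ⇒  r_C2 = 15 (r>0 drops 1)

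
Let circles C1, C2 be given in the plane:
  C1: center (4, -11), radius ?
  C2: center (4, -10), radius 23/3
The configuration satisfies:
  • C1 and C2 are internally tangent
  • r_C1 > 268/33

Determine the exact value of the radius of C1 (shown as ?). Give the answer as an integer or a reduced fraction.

26/3

1. [int C1,C2]  r_C1² − (46/3)r_C1 + 520/9 = 0  ⇒  r_C1 = 20/3 or 26/3
2. given r_C1 > 268/33: keep 26/3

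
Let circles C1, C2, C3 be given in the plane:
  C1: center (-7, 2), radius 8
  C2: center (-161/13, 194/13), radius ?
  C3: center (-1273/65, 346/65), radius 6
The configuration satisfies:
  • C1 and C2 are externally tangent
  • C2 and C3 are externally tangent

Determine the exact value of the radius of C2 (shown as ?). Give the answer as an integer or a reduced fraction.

6

1. [ext C1·C2]  r_C2² + 16r_C2 − 132 = 0  ⇒  r_C2 = 6 (r>0 drops 1)
2. [ext C2·C3]  r_C2² + 12r_C2 − 108 = 0  ⇒  r_C2 = 6 (r>0 drops 1)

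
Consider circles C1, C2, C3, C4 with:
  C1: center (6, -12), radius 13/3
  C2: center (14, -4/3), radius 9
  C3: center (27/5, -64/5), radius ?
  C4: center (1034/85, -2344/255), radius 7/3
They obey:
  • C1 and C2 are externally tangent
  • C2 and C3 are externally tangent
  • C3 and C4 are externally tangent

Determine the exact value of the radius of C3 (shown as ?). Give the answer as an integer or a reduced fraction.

16/3

1. [ext C2·C3]  r_C3² + 18r_C3 − 1120/9 = 0  ⇒  r_C3 = 16/3 (r>0 drops 1)
2. [ext C3·C4]  r_C3² + (14/3)r_C3 − 160/3 = 0  ⇒  r_C3 = 16/3 (r>0 drops 1)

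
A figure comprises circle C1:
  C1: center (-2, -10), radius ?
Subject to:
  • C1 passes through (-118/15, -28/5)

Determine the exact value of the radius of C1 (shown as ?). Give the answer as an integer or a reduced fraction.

1. [C1∋P]  r_C1² − 484/9 = 0  ⇒  r_C1 = 22/3 (r>0 drops 1)

22/3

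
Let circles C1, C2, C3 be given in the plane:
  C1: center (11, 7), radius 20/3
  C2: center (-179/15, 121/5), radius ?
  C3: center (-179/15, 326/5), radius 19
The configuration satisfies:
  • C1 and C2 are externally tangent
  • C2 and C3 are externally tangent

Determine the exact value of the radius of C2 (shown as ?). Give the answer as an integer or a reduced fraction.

22

1. [ext C1·C2]  r_C2² + (40/3)r_C2 − 2332/3 = 0  ⇒  r_C2 = 22 (r>0 drops 1)
2. [ext C2·C3]  r_C2² + 38r_C2 − 1320 = 0  ⇒  r_C2 = 22 (r>0 drops 1)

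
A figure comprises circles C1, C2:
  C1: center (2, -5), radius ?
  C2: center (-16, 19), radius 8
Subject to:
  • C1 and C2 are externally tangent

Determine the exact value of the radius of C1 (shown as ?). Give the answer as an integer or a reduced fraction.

1. [ext C1·C2]  r_C1² + 16r_C1 − 836 = 0  ⇒  r_C1 = 22 (r>0 drops 1)

22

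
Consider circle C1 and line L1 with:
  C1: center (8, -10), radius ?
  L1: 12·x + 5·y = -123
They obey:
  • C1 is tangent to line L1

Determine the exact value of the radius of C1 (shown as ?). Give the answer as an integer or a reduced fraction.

1. [C1‖L1]  r_C1² − 169 = 0  ⇒  r_C1 = 13 (r>0 drops 1)

13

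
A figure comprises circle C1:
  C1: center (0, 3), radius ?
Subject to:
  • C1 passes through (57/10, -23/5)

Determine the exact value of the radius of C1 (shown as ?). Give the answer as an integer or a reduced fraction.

1. [C1∋P]  r_C1² − 361/4 = 0  ⇒  r_C1 = 19/2 (r>0 drops 1)

19/2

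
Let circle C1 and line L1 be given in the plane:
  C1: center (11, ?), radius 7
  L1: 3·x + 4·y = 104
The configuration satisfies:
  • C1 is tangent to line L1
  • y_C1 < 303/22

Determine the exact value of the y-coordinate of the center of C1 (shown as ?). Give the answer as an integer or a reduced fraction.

1. [C1‖L1]  y_C1² − (71/2)y_C1 + 477/2 = 0  ⇒  y_C1 = 9 or 53/2
2. given y_C1 < 303/22: keep 9

9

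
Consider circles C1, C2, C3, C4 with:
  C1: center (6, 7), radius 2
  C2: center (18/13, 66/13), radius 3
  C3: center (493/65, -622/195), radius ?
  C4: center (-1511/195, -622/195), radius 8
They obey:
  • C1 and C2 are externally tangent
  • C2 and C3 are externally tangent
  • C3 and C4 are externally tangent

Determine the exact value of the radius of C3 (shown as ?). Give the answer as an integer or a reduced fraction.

1. [ext C2·C3]  r_C3² + 6r_C3 − 880/9 = 0  ⇒  r_C3 = 22/3 (r>0 drops 1)
2. [ext C3·C4]  r_C3² + 16r_C3 − 1540/9 = 0  ⇒  r_C3 = 22/3 (r>0 drops 1)

22/3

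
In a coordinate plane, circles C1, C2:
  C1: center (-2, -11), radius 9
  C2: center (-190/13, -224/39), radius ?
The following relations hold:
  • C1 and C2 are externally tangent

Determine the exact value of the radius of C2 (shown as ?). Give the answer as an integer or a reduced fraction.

14/3

1. [ext C1·C2]  r_C2² + 18r_C2 − 952/9 = 0  ⇒  r_C2 = 14/3 (r>0 drops 1)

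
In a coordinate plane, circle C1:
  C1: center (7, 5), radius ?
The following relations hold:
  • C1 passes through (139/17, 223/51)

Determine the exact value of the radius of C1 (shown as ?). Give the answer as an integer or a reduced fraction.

1. [C1∋P]  r_C1² − 16/9 = 0  ⇒  r_C1 = 4/3 (r>0 drops 1)

4/3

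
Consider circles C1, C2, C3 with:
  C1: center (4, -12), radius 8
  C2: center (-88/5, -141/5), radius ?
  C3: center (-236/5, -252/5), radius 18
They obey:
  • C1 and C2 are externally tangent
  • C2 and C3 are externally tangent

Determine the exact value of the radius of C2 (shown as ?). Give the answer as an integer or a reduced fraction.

19

1. [ext C1·C2]  r_C2² + 16r_C2 − 665 = 0  ⇒  r_C2 = 19 (r>0 drops 1)
2. [ext C2·C3]  r_C2² + 36r_C2 − 1045 = 0  ⇒  r_C2 = 19 (r>0 drops 1)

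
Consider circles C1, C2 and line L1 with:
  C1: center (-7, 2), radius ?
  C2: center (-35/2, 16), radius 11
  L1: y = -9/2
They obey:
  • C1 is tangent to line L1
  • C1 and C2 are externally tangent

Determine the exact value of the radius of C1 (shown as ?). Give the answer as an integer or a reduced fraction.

13/2

1. [C1‖L1]  r_C1² − 169/4 = 0  ⇒  r_C1 = 13/2 (r>0 drops 1)
2. [ext C1·C2]  r_C1² + 22r_C1 − 741/4 = 0  ⇒  r_C1 = 13/2 (r>0 drops 1)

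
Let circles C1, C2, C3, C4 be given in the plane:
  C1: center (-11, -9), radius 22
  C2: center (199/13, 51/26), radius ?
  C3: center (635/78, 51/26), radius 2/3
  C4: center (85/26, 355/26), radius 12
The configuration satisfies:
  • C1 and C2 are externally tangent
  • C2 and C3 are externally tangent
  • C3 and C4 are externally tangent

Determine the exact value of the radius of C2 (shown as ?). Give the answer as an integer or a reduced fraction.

13/2

1. [ext C1·C2]  r_C2² + 44r_C2 − 1313/4 = 0  ⇒  r_C2 = 13/2 (r>0 drops 1)
2. [ext C2·C3]  r_C2² + (4/3)r_C2 − 611/12 = 0  ⇒  r_C2 = 13/2 (r>0 drops 1)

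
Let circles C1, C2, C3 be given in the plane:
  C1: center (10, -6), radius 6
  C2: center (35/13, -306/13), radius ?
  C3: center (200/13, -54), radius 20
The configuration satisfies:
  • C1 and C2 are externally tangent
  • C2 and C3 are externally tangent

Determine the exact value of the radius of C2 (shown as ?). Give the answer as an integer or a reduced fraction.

13

1. [ext C1·C2]  r_C2² + 12r_C2 − 325 = 0  ⇒  r_C2 = 13 (r>0 drops 1)
2. [ext C2·C3]  r_C2² + 40r_C2 − 689 = 0  ⇒  r_C2 = 13 (r>0 drops 1)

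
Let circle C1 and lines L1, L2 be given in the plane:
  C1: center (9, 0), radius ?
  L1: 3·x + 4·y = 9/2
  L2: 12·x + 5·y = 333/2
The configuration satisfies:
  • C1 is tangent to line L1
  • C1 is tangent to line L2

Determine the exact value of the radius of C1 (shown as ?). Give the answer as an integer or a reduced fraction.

1. [C1‖L1]  r_C1² − 81/4 = 0  ⇒  r_C1 = 9/2 (r>0 drops 1)
2. [C1‖L2]  r_C1² − 81/4 = 0  ⇒  r_C1 = 9/2 (r>0 drops 1)

9/2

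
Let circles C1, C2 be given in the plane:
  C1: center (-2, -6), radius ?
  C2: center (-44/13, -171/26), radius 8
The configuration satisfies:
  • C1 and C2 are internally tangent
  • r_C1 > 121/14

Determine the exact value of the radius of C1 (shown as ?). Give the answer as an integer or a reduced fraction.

1. [int C1,C2]  r_C1² − 16r_C1 + 247/4 = 0  ⇒  r_C1 = 13/2 or 19/2
2. given r_C1 > 121/14: keep 19/2

19/2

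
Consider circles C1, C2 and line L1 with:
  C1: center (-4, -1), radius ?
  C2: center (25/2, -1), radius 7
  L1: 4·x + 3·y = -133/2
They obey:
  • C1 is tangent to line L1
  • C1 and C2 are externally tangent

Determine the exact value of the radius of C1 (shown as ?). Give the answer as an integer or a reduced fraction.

1. [C1‖L1]  r_C1² − 361/4 = 0  ⇒  r_C1 = 19/2 (r>0 drops 1)
2. [ext C1·C2]  r_C1² + 14r_C1 − 893/4 = 0  ⇒  r_C1 = 19/2 (r>0 drops 1)

19/2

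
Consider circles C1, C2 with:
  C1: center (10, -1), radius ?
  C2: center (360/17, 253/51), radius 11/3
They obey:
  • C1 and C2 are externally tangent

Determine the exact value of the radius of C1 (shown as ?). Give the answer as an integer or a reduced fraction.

1. [ext C1·C2]  r_C1² + (22/3)r_C1 − 147 = 0  ⇒  r_C1 = 9 (r>0 drops 1)

9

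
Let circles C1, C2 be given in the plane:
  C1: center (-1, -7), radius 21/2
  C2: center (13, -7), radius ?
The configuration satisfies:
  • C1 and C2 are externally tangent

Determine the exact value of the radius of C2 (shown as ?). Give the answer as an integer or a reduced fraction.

7/2

1. [ext C1·C2]  r_C2² + 21r_C2 − 343/4 = 0  ⇒  r_C2 = 7/2 (r>0 drops 1)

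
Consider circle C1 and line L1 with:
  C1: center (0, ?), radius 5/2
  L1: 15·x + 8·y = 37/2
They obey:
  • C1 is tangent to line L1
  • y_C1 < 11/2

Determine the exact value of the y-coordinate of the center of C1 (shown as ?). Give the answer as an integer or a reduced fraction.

1. [C1‖L1]  y_C1² − (37/8)y_C1 − 183/8 = 0  ⇒  y_C1 = -3 or 61/8
2. given y_C1 < 11/2: keep -3

-3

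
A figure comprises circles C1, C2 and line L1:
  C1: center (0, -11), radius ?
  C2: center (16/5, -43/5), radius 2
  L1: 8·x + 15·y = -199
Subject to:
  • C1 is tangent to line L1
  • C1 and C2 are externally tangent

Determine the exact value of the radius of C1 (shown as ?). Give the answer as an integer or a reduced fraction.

1. [C1‖L1]  r_C1² − 4 = 0  ⇒  r_C1 = 2 (r>0 drops 1)
2. [ext C1·C2]  r_C1² + 4r_C1 − 12 = 0  ⇒  r_C1 = 2 (r>0 drops 1)

2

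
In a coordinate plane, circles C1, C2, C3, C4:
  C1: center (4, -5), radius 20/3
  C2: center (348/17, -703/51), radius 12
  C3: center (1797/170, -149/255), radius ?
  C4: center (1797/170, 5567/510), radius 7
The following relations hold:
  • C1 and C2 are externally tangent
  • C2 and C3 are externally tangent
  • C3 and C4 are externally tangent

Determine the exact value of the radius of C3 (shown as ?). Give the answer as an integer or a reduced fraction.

9/2

1. [ext C2·C3]  r_C3² + 24r_C3 − 513/4 = 0  ⇒  r_C3 = 9/2 (r>0 drops 1)
2. [ext C3·C4]  r_C3² + 14r_C3 − 333/4 = 0  ⇒  r_C3 = 9/2 (r>0 drops 1)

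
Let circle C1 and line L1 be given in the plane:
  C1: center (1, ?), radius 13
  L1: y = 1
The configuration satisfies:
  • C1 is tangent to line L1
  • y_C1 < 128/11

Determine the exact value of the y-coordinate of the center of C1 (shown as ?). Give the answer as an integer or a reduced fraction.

1. [C1‖L1]  y_C1² − 2y_C1 − 168 = 0  ⇒  y_C1 = -12 or 14
2. given y_C1 < 128/11: keep -12

-12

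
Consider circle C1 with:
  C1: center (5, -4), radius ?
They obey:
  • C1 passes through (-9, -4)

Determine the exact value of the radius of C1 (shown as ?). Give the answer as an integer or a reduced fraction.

1. [C1∋P]  r_C1² − 196 = 0  ⇒  r_C1 = 14 (r>0 drops 1)

14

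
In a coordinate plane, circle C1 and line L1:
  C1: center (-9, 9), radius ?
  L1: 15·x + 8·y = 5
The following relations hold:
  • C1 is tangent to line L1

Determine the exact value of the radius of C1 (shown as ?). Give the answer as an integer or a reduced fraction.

1. [C1‖L1]  r_C1² − 16 = 0  ⇒  r_C1 = 4 (r>0 drops 1)

4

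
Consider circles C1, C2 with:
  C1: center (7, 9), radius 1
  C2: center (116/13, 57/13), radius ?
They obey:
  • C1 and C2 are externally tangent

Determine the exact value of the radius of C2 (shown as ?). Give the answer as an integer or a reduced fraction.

1. [ext C1·C2]  r_C2² + 2r_C2 − 24 = 0  ⇒  r_C2 = 4 (r>0 drops 1)

4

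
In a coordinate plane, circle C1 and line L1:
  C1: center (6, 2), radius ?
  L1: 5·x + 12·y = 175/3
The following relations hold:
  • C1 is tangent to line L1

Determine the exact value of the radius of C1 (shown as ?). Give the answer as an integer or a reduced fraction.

1/3

1. [C1‖L1]  r_C1² − 1/9 = 0  ⇒  r_C1 = 1/3 (r>0 drops 1)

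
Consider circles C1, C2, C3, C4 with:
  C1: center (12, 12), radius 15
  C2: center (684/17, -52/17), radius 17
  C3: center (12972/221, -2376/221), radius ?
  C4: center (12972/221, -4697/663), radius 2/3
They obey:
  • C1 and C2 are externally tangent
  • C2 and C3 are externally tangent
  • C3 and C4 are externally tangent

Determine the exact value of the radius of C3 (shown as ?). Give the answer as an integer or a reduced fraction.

3

1. [ext C2·C3]  r_C3² + 34r_C3 − 111 = 0  ⇒  r_C3 = 3 (r>0 drops 1)
2. [ext C3·C4]  r_C3² + (4/3)r_C3 − 13 = 0  ⇒  r_C3 = 3 (r>0 drops 1)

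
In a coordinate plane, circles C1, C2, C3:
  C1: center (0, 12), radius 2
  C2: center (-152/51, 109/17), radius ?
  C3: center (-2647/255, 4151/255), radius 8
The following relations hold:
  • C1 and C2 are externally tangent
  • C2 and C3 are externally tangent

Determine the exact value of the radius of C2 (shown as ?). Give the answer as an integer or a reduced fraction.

1. [ext C1·C2]  r_C2² + 4r_C2 − 325/9 = 0  ⇒  r_C2 = 13/3 (r>0 drops 1)
2. [ext C2·C3]  r_C2² + 16r_C2 − 793/9 = 0  ⇒  r_C2 = 13/3 (r>0 drops 1)

13/3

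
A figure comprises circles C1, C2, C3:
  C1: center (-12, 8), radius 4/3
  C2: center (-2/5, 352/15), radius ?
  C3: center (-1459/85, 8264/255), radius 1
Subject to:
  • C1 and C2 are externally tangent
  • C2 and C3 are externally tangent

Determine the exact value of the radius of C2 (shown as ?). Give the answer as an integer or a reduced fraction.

18

1. [ext C1·C2]  r_C2² + (8/3)r_C2 − 372 = 0  ⇒  r_C2 = 18 (r>0 drops 1)
2. [ext C2·C3]  r_C2² + 2r_C2 − 360 = 0  ⇒  r_C2 = 18 (r>0 drops 1)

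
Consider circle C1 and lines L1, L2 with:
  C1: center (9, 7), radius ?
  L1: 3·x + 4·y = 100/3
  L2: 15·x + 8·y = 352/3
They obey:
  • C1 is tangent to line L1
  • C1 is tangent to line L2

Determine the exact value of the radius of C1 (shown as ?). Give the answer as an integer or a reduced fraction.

1. [C1‖L1]  r_C1² − 169/9 = 0  ⇒  r_C1 = 13/3 (r>0 drops 1)
2. [C1‖L2]  r_C1² − 169/9 = 0  ⇒  r_C1 = 13/3 (r>0 drops 1)

13/3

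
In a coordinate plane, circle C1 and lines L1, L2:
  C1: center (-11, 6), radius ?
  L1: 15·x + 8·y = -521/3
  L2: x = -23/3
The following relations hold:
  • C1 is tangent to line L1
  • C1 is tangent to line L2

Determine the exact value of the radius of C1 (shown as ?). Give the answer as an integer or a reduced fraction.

1. [C1‖L1]  r_C1² − 100/9 = 0  ⇒  r_C1 = 10/3 (r>0 drops 1)
2. [C1‖L2]  r_C1² − 100/9 = 0  ⇒  r_C1 = 10/3 (r>0 drops 1)

10/3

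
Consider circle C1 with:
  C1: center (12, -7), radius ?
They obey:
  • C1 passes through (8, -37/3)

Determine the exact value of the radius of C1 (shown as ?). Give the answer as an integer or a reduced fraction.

1. [C1∋P]  r_C1² − 400/9 = 0  ⇒  r_C1 = 20/3 (r>0 drops 1)

20/3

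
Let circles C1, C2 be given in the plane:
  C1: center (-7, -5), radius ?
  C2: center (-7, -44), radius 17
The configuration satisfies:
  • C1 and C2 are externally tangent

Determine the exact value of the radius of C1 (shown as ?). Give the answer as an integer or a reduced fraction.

22

1. [ext C1·C2]  r_C1² + 34r_C1 − 1232 = 0  ⇒  r_C1 = 22 (r>0 drops 1)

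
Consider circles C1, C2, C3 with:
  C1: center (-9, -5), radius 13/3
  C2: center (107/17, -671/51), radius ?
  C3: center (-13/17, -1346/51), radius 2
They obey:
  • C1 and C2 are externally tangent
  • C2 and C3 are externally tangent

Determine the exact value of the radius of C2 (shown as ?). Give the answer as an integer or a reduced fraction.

1. [ext C1·C2]  r_C2² + (26/3)r_C2 − 845/3 = 0  ⇒  r_C2 = 13 (r>0 drops 1)
2. [ext C2·C3]  r_C2² + 4r_C2 − 221 = 0  ⇒  r_C2 = 13 (r>0 drops 1)

13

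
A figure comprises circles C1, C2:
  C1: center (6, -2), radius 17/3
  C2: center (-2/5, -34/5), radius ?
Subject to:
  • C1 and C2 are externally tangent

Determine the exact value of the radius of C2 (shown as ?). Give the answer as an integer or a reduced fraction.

1. [ext C1·C2]  r_C2² + (34/3)r_C2 − 287/9 = 0  ⇒  r_C2 = 7/3 (r>0 drops 1)

7/3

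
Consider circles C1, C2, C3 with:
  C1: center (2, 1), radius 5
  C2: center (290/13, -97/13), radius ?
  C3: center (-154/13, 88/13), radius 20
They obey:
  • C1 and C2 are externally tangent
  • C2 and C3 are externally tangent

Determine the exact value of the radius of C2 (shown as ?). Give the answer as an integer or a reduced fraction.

17

1. [ext C1·C2]  r_C2² + 10r_C2 − 459 = 0  ⇒  r_C2 = 17 (r>0 drops 1)
2. [ext C2·C3]  r_C2² + 40r_C2 − 969 = 0  ⇒  r_C2 = 17 (r>0 drops 1)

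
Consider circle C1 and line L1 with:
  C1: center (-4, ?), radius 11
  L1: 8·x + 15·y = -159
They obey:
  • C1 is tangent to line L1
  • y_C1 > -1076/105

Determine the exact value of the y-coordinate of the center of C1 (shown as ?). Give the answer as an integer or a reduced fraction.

1. [C1‖L1]  y_C1² + (254/15)y_C1 − 1256/15 = 0  ⇒  y_C1 = -314/15 or 4
2. given y_C1 > -1076/105: keep 4

4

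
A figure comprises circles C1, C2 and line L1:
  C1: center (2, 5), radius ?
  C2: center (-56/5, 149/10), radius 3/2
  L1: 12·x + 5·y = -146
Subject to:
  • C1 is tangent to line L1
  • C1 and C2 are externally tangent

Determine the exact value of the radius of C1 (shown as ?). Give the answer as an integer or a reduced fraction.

1. [C1‖L1]  r_C1² − 225 = 0  ⇒  r_C1 = 15 (r>0 drops 1)
2. [ext C1·C2]  r_C1² + 3r_C1 − 270 = 0  ⇒  r_C1 = 15 (r>0 drops 1)

15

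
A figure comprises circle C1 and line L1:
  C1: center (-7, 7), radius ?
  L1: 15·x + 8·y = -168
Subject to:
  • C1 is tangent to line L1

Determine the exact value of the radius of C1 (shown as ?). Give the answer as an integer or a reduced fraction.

7

1. [C1‖L1]  r_C1² − 49 = 0  ⇒  r_C1 = 7 (r>0 drops 1)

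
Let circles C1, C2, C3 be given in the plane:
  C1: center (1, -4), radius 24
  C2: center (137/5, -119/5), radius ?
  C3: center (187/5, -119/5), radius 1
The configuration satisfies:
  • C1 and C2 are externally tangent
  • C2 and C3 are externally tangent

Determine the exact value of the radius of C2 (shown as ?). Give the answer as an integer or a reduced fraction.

1. [ext C1·C2]  r_C2² + 48r_C2 − 513 = 0  ⇒  r_C2 = 9 (r>0 drops 1)
2. [ext C2·C3]  r_C2² + 2r_C2 − 99 = 0  ⇒  r_C2 = 9 (r>0 drops 1)

9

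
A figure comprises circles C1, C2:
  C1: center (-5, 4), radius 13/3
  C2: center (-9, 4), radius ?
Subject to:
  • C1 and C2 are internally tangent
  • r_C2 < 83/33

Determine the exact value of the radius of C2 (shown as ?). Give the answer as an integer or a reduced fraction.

1/3

1. [int C1,C2]  r_C2² − (26/3)r_C2 + 25/9 = 0  ⇒  r_C2 = 1/3 or 25/3
2. given r_C2 < 83/33: keep 1/3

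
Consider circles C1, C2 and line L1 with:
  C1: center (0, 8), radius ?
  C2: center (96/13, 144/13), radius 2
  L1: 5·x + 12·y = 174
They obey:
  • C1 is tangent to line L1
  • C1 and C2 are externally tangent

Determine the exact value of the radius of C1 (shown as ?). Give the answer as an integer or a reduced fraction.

1. [C1‖L1]  r_C1² − 36 = 0  ⇒  r_C1 = 6 (r>0 drops 1)
2. [ext C1·C2]  r_C1² + 4r_C1 − 60 = 0  ⇒  r_C1 = 6 (r>0 drops 1)

6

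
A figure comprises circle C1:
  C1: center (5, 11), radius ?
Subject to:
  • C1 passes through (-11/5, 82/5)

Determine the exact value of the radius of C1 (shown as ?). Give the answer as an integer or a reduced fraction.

9

1. [C1∋P]  r_C1² − 81 = 0  ⇒  r_C1 = 9 (r>0 drops 1)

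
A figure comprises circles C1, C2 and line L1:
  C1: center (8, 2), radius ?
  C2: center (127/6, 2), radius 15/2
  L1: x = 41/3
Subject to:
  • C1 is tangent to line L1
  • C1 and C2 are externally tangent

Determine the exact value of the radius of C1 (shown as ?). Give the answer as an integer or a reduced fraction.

1. [C1‖L1]  r_C1² − 289/9 = 0  ⇒  r_C1 = 17/3 (r>0 drops 1)
2. [ext C1·C2]  r_C1² + 15r_C1 − 1054/9 = 0  ⇒  r_C1 = 17/3 (r>0 drops 1)

17/3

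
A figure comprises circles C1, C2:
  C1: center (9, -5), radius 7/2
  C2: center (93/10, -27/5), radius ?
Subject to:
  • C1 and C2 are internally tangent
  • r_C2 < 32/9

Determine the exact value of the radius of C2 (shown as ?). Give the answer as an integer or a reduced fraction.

3

1. [int C1,C2]  r_C2² − 7r_C2 + 12 = 0  ⇒  r_C2 = 3 or 4
2. given r_C2 < 32/9: keep 3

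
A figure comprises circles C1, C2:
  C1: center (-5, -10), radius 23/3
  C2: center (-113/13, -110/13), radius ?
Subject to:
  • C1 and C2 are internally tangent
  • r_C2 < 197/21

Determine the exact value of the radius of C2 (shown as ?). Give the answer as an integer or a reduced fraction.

1. [int C1,C2]  r_C2² − (46/3)r_C2 + 385/9 = 0  ⇒  r_C2 = 11/3 or 35/3
2. given r_C2 < 197/21: keep 11/3

11/3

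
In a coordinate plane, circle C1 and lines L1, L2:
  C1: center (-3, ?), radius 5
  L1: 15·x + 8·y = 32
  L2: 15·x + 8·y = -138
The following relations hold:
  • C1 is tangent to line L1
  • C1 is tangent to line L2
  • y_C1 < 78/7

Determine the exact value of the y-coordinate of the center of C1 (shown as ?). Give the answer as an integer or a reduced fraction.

-1

1. [C1‖L1]  y_C1² − (77/4)y_C1 − 81/4 = 0  ⇒  y_C1 = -1 or 81/4
2. [C1‖L2]  y_C1² + (93/4)y_C1 + 89/4 = 0  ⇒  y_C1 = -89/4 or -1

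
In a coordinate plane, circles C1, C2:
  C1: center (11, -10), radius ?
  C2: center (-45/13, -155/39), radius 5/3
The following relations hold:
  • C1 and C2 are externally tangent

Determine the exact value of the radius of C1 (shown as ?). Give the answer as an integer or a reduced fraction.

1. [ext C1·C2]  r_C1² + (10/3)r_C1 − 728/3 = 0  ⇒  r_C1 = 14 (r>0 drops 1)

14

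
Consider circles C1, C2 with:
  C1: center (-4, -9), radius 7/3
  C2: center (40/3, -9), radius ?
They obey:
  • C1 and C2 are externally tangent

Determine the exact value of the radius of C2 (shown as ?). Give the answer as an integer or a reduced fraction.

15

1. [ext C1·C2]  r_C2² + (14/3)r_C2 − 295 = 0  ⇒  r_C2 = 15 (r>0 drops 1)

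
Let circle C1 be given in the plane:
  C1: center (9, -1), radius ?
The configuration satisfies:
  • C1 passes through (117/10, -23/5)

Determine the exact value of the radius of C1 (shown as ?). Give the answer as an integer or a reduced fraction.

9/2

1. [C1∋P]  r_C1² − 81/4 = 0  ⇒  r_C1 = 9/2 (r>0 drops 1)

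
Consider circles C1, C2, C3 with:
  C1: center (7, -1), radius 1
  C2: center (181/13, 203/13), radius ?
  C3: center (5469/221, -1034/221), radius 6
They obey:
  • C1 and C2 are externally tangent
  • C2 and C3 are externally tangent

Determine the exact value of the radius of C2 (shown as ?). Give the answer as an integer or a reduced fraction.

17

1. [ext C1·C2]  r_C2² + 2r_C2 − 323 = 0  ⇒  r_C2 = 17 (r>0 drops 1)
2. [ext C2·C3]  r_C2² + 12r_C2 − 493 = 0  ⇒  r_C2 = 17 (r>0 drops 1)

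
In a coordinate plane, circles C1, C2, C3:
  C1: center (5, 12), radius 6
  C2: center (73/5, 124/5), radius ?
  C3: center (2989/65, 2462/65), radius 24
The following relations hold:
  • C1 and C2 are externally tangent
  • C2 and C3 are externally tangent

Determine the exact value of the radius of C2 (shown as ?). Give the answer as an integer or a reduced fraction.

1. [ext C1·C2]  r_C2² + 12r_C2 − 220 = 0  ⇒  r_C2 = 10 (r>0 drops 1)
2. [ext C2·C3]  r_C2² + 48r_C2 − 580 = 0  ⇒  r_C2 = 10 (r>0 drops 1)

10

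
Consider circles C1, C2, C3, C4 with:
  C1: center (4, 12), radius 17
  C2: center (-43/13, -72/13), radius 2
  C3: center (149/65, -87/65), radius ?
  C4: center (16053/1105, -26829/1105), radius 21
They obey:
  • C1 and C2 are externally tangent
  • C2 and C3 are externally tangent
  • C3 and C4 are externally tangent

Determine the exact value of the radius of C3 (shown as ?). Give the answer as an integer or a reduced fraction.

1. [ext C2·C3]  r_C3² + 4r_C3 − 45 = 0  ⇒  r_C3 = 5 (r>0 drops 1)
2. [ext C3·C4]  r_C3² + 42r_C3 − 235 = 0  ⇒  r_C3 = 5 (r>0 drops 1)

5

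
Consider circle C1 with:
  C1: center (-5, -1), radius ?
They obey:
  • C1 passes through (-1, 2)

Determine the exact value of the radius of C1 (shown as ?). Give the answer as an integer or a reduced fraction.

5

1. [C1∋P]  r_C1² − 25 = 0  ⇒  r_C1 = 5 (r>0 drops 1)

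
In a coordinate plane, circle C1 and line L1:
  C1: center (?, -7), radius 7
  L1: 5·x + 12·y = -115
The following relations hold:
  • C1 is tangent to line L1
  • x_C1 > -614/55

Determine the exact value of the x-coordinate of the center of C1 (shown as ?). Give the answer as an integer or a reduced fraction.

1. [C1‖L1]  x_C1² + (62/5)x_C1 − 1464/5 = 0  ⇒  x_C1 = -122/5 or 12
2. given x_C1 > -614/55: keep 12

12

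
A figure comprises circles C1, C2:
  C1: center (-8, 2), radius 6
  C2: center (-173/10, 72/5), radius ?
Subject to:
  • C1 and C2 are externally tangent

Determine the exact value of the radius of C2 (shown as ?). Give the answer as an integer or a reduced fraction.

1. [ext C1·C2]  r_C2² + 12r_C2 − 817/4 = 0  ⇒  r_C2 = 19/2 (r>0 drops 1)

19/2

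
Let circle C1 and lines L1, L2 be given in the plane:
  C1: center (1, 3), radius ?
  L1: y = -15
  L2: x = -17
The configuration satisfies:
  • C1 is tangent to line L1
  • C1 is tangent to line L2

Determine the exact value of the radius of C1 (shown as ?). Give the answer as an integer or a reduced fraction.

1. [C1‖L1]  r_C1² − 324 = 0  ⇒  r_C1 = 18 (r>0 drops 1)
2. [C1‖L2]  r_C1² − 324 = 0  ⇒  r_C1 = 18 (r>0 drops 1)

18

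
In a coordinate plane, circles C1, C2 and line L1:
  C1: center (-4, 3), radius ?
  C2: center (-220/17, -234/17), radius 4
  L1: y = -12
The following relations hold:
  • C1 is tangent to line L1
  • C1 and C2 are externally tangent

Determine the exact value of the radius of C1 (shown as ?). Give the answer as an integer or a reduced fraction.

15

1. [C1‖L1]  r_C1² − 225 = 0  ⇒  r_C1 = 15 (r>0 drops 1)
2. [ext C1·C2]  r_C1² + 8r_C1 − 345 = 0  ⇒  r_C1 = 15 (r>0 drops 1)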